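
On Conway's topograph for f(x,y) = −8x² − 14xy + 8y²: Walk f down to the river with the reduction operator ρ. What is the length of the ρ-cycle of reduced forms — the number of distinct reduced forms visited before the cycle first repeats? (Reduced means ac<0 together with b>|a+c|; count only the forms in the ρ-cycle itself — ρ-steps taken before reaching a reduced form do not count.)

D = 452, ⌊√D⌋ = 21
descent: ρ → (8,14,-8)  [lands on river]
river: ρ → (-8,18,4)
river: ρ → (4,14,-16)
river: ρ → (-16,18,2)
river: ρ → (2,18,-16)
river: ρ → (-16,14,4)
river: ρ → (4,18,-8)
river: ρ → (-8,14,8)
river: ρ → (8,18,-4)
river: ρ → (-4,14,16)
river: ρ → (16,18,-2)
river: ρ → (-2,18,16)
river: ρ → (16,14,-4)
river: ρ → (-4,18,8)
ρ-cycle length = 14 (tail of 1 descent step not counted)

14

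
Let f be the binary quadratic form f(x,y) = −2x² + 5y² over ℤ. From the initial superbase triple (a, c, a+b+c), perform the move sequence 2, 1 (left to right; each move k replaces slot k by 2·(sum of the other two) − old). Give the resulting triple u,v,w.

start (-2,5,3) = (f(1,0),f(0,1),f(1,1))
replace slot 2: 2·((-2)+3) − 5 = -3 → (-2,-3,3)
replace slot 1: 2·((-3)+3) − (-2) = 2 → (2,-3,3)

2,-3,3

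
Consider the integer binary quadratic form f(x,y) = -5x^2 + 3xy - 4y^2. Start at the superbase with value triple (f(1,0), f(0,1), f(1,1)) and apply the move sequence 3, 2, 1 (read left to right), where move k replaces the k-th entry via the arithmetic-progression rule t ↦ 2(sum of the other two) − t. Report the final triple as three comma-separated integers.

start (-5,-4,-6) = (f(1,0),f(0,1),f(1,1))
replace slot 3: 2·((-5)+(-4)) − (-6) = -12 → (-5,-4,-12)
replace slot 2: 2·((-5)+(-12)) − (-4) = -30 → (-5,-30,-12)
replace slot 1: 2·((-30)+(-12)) − (-5) = -79 → (-79,-30,-12)

-79,-30,-12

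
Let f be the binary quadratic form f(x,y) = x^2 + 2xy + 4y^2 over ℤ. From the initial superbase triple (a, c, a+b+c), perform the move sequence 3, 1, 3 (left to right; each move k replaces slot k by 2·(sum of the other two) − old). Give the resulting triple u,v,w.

start (1,4,7) = (f(1,0),f(0,1),f(1,1))
replace slot 3: 2·(1+4) − 7 = 3 → (1,4,3)
replace slot 1: 2·(4+3) − 1 = 13 → (13,4,3)
replace slot 3: 2·(13+4) − 3 = 31 → (13,4,31)

13,4,31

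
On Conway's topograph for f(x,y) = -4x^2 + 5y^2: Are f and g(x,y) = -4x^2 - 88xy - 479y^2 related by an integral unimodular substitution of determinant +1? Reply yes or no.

D₁ = 80, D₂ = 80
river cycle of f (length 2): (-4, 8, 1), (1, 8, -4)
river cycle of g (length 2): (-4, 8, 1), (1, 8, -4)
cycles coincide ⇒ equivalent

yes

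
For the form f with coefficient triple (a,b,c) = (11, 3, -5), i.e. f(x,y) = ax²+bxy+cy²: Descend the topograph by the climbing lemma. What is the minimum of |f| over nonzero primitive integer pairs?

descent: ρ → (-5,7,9)  [lands on river]
river: ρ → (9,11,-3)
river: ρ → (-3,13,5)
river: ρ → (5,7,-9)
river: ρ → (-9,11,3)
river: ρ → (3,13,-5)
closes: descent 1, river 6
min |a| on river = 3

3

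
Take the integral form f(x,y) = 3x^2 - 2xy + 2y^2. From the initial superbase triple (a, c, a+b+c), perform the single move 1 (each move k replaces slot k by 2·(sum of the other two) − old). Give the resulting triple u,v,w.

start (3,2,3) = (f(1,0),f(0,1),f(1,1))
replace slot 1: 2·(2+3) − 3 = 7 → (7,2,3)

7,2,3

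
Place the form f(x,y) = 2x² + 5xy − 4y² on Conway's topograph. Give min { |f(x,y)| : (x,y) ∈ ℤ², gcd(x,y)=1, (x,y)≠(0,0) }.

river: ρ → (-4,3,3)
river: ρ → (3,3,-4)
river: ρ → (-4,5,2)
river: ρ → (2,7,-1)
river: ρ → (-1,7,2)
river: ρ → (2,5,-4)
closes: descent 0, river 6
min |a| on river = 1

1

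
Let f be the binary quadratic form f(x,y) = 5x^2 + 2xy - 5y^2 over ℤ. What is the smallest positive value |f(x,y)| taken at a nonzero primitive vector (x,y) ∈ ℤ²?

river: ρ → (-5,8,2)
river: ρ → (2,8,-5)
river: ρ → (-5,2,5)
river: ρ → (5,8,-2)
river: ρ → (-2,8,5)
river: ρ → (5,2,-5)
closes: descent 0, river 6
min |a| on river = 2

2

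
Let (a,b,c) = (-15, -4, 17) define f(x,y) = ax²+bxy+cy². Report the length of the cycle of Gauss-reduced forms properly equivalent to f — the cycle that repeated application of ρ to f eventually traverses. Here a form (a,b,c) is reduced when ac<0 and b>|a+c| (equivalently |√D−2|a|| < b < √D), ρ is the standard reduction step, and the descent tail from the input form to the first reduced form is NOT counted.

D = 1036, ⌊√D⌋ = 32
descent: ρ → (17,4,-15)  [lands on river]
river: ρ → (-15,26,6)
river: ρ → (6,22,-23)
river: ρ → (-23,24,5)
river: ρ → (5,26,-18)
river: ρ → (-18,10,13)
river: ρ → (13,16,-15)
river: ρ → (-15,14,14)
river: ρ → (14,14,-15)
river: ρ → (-15,16,13)
river: ρ → (13,10,-18)
river: ρ → (-18,26,5)
river: ρ → (5,24,-23)
river: ρ → (-23,22,6)
river: ρ → (6,26,-15)
river: ρ → (-15,4,17)
river: ρ → (17,30,-2)
river: ρ → (-2,30,17)
ρ-cycle length = 18 (tail of 1 descent step not counted)

18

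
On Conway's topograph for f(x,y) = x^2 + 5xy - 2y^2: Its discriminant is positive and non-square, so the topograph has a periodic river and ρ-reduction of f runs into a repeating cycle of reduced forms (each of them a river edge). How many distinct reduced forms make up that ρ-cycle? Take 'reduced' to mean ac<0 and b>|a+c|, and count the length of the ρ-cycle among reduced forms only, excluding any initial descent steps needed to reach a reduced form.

D = 33, ⌊√D⌋ = 5
river: ρ → (-2,3,3)
river: ρ → (3,3,-2)
river: ρ → (-2,5,1)
river: ρ → (1,5,-2)
ρ-cycle length = 4 (tail of 0 descent steps not counted)

4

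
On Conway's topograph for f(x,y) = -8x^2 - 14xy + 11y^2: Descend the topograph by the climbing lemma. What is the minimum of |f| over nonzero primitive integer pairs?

descent: ρ → (11,14,-8)  [lands on river]
river: ρ → (-8,18,7)
river: ρ → (7,10,-16)
river: ρ → (-16,22,1)
river: ρ → (1,22,-16)
river: ρ → (-16,10,7)
river: ρ → (7,18,-8)
river: ρ → (-8,14,11)
river: ρ → (11,8,-11)
river: ρ → (-11,14,8)
river: ρ → (8,18,-7)
river: ρ → (-7,10,16)
river: ρ → (16,22,-1)
river: ρ → (-1,22,16)
river: ρ → (16,10,-7)
river: ρ → (-7,18,8)
river: ρ → (8,14,-11)
river: ρ → (-11,8,11)
closes: descent 1, river 18
min |a| on river = 1

1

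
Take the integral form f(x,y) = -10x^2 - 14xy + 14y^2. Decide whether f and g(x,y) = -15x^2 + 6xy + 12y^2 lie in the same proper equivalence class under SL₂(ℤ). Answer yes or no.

D₁ = 756, D₂ = 756
river cycle of f (length 4): (14, 14, -10), (-10, 26, 2), (2, 26, -10), (-10, 14, 14)
river cycle of g (length 6): (12, 18, -9), (-9, 18, 12), (12, 6, -15), (-15, 24, 3), (3, 24, -15), (-15, 6, 12)
cycles differ ⇒ inequivalent

no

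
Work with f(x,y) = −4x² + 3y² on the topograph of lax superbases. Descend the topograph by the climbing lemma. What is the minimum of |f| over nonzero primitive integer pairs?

descent: ρ → (3,6,-1)  [lands on river]
river: ρ → (-1,6,3)
closes: descent 1, river 2
min |a| on river = 1

1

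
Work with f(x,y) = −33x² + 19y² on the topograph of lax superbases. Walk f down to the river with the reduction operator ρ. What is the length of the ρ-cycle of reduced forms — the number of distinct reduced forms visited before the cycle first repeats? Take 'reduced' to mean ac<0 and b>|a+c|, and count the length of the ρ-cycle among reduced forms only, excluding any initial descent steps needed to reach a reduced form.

D = 2508, ⌊√D⌋ = 50
descent: ρ → (19,38,-14)  [lands on river]
river: ρ → (-14,46,7)
river: ρ → (7,38,-38)
river: ρ → (-38,38,7)
river: ρ → (7,46,-14)
river: ρ → (-14,38,19)
ρ-cycle length = 6 (tail of 1 descent step not counted)

6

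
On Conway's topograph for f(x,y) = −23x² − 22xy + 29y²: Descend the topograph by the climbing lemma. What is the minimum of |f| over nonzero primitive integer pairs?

descent: ρ → (29,22,-23)  [lands on river]
river: ρ → (-23,24,28)
river: ρ → (28,32,-19)
river: ρ → (-19,44,16)
river: ρ → (16,52,-7)
river: ρ → (-7,46,37)
river: ρ → (37,28,-16)
river: ρ → (-16,36,29)
closes: descent 1, river 8
min |a| on river = 7

7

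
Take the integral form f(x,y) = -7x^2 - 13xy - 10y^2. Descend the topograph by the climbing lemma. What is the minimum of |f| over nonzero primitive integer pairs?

translate: b→-1 (≡13 mod 14), so (7,13,10)→(7,-1,4)
flip: (7,-1,4)→(4,1,7)
reduced (well bottom): (4,1,7) with a≤c, −a<b≤a
well minimum |f| = |-4| = 4 (negative-definite)

4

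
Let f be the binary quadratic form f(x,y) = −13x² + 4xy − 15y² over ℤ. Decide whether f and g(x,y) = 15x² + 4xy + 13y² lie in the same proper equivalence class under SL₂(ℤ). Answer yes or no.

D₁ = -764, D₂ = -764
f is negative-definite; reduce −f:
−f: reduced (well bottom): (13,-4,15) with a≤c, −a<b≤a
flip sign back: reduced form of f is (-13,4,-15)
g: flip: (15,4,13)→(13,-4,15)
g: reduced (well bottom): (13,-4,15) with a≤c, −a<b≤a
reduced forms (-13, 4, -15) vs (13, -4, 15) ⇒ inequivalent

no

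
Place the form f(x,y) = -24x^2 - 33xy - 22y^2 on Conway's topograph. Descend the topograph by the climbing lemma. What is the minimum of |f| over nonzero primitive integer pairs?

translate: b→-15 (≡33 mod 48), so (24,33,22)→(24,-15,13)
flip: (24,-15,13)→(13,15,24)
translate: b→-11 (≡15 mod 26), so (13,15,24)→(13,-11,22)
reduced (well bottom): (13,-11,22) with a≤c, −a<b≤a
well minimum |f| = |-13| = 13 (negative-definite)

13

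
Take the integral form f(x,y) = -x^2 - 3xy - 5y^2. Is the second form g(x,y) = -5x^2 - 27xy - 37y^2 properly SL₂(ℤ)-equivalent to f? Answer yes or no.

D₁ = -11, D₂ = -11
f is negative-definite; reduce −f:
−f: translate: b→1 (≡3 mod 2), so (1,3,5)→(1,1,3)
−f: reduced (well bottom): (1,1,3) with a≤c, −a<b≤a
flip sign back: reduced form of f is (-1,-1,-3)
g is negative-definite; reduce −g:
−g: translate: b→-3 (≡27 mod 10), so (5,27,37)→(5,-3,1)
−g: flip: (5,-3,1)→(1,3,5)
−g: translate: b→1 (≡3 mod 2), so (1,3,5)→(1,1,3)
−g: reduced (well bottom): (1,1,3) with a≤c, −a<b≤a
flip sign back: reduced form of g is (-1,-1,-3)
reduced forms (-1, -1, -3) vs (-1, -1, -3) ⇒ equivalent

yes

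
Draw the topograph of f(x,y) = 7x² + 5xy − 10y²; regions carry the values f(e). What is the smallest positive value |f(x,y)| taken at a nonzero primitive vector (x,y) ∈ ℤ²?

river: ρ → (-10,15,2)
river: ρ → (2,17,-2)
river: ρ → (-2,15,10)
river: ρ → (10,5,-7)
river: ρ → (-7,9,8)
river: ρ → (8,7,-8)
river: ρ → (-8,9,7)
river: ρ → (7,5,-10)
closes: descent 0, river 8
min |a| on river = 2

2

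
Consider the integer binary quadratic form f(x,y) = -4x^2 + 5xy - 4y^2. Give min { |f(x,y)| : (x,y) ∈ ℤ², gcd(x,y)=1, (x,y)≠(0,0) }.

translate: b→3 (≡-5 mod 8), so (4,-5,4)→(4,3,3)
flip: (4,3,3)→(3,-3,4)
translate: b→3 (≡-3 mod 6), so (3,-3,4)→(3,3,4)
reduced (well bottom): (3,3,4) with a≤c, −a<b≤a
well minimum |f| = |-3| = 3 (negative-definite)

3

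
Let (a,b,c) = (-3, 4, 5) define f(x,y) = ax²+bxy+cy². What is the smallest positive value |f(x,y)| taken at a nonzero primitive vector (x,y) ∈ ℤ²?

river: ρ → (5,6,-2)
river: ρ → (-2,6,5)
river: ρ → (5,4,-3)
river: ρ → (-3,8,1)
river: ρ → (1,8,-3)
river: ρ → (-3,4,5)
closes: descent 0, river 6
min |a| on river = 1

1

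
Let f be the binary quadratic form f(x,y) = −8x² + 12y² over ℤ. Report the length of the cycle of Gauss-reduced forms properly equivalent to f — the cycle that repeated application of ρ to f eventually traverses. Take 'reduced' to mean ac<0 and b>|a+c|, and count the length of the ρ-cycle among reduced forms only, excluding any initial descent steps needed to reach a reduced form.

D = 384, ⌊√D⌋ = 19
descent: ρ → (12,0,-8)
descent: ρ → (-8,16,4)  [lands on river]
river: ρ → (4,16,-8)
ρ-cycle length = 2 (tail of 2 descent steps not counted)

2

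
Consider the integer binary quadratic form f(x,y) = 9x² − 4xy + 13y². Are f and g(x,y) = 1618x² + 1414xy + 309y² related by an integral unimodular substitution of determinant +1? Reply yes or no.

D₁ = -452, D₂ = -452
f: reduced (well bottom): (9,-4,13) with a≤c, −a<b≤a
g: flip: (1618,1414,309)→(309,-1414,1618)
g: translate: b→-178 (≡-1414 mod 618), so (309,-1414,1618)→(309,-178,26)
g: flip: (309,-178,26)→(26,178,309)
g: translate: b→22 (≡178 mod 52), so (26,178,309)→(26,22,9)
g: flip: (26,22,9)→(9,-22,26)
g: translate: b→-4 (≡-22 mod 18), so (9,-22,26)→(9,-4,13)
g: reduced (well bottom): (9,-4,13) with a≤c, −a<b≤a
reduced forms (9, -4, 13) vs (9, -4, 13) ⇒ equivalent

yes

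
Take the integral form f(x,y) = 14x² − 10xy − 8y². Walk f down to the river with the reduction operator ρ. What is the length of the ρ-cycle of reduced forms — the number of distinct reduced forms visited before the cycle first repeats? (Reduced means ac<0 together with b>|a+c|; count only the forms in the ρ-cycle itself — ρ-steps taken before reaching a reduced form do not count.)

D = 548, ⌊√D⌋ = 23
descent: ρ → (-8,10,14)  [lands on river]
river: ρ → (14,18,-4)
river: ρ → (-4,22,4)
river: ρ → (4,18,-14)
river: ρ → (-14,10,8)
river: ρ → (8,22,-2)
river: ρ → (-2,22,8)
river: ρ → (8,10,-14)
river: ρ → (-14,18,4)
river: ρ → (4,22,-4)
river: ρ → (-4,18,14)
river: ρ → (14,10,-8)
river: ρ → (-8,22,2)
river: ρ → (2,22,-8)
ρ-cycle length = 14 (tail of 1 descent step not counted)

14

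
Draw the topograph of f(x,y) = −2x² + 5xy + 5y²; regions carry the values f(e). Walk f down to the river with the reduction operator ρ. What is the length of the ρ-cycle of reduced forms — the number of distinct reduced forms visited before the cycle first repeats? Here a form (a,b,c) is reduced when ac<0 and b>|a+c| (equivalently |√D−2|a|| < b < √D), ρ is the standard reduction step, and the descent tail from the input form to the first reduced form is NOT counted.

D = 65, ⌊√D⌋ = 8
river: ρ → (5,5,-2)
river: ρ → (-2,7,2)
river: ρ → (2,5,-5)
river: ρ → (-5,5,2)
river: ρ → (2,7,-2)
river: ρ → (-2,5,5)
ρ-cycle length = 6 (tail of 0 descent steps not counted)

6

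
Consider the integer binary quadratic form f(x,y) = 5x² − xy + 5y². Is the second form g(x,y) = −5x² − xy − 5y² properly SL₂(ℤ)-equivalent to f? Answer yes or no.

D₁ = -99, D₂ = -99
f: flip: (5,-1,5)→(5,1,5)
f: reduced (well bottom): (5,1,5) with a≤c, −a<b≤a
g is negative-definite; reduce −g:
−g: reduced (well bottom): (5,1,5) with a≤c, −a<b≤a
flip sign back: reduced form of g is (-5,-1,-5)
reduced forms (5, 1, 5) vs (-5, -1, -5) ⇒ inequivalent

no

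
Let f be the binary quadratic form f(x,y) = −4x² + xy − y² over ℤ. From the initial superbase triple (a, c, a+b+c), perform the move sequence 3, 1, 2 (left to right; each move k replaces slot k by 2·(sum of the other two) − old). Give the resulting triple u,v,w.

start (-4,-1,-4) = (f(1,0),f(0,1),f(1,1))
replace slot 3: 2·((-4)+(-1)) − (-4) = -6 → (-4,-1,-6)
replace slot 1: 2·((-1)+(-6)) − (-4) = -10 → (-10,-1,-6)
replace slot 2: 2·((-10)+(-6)) − (-1) = -31 → (-10,-31,-6)

-10,-31,-6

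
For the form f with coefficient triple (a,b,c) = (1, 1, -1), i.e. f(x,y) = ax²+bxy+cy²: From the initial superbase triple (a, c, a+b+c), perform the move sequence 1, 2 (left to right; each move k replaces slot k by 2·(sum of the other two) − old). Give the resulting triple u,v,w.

start (1,-1,1) = (f(1,0),f(0,1),f(1,1))
replace slot 1: 2·((-1)+1) − 1 = -1 → (-1,-1,1)
replace slot 2: 2·((-1)+1) − (-1) = 1 → (-1,1,1)

-1,1,1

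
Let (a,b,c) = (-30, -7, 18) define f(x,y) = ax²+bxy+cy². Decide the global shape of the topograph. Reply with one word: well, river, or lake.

D = b²−4ac = (-7)² − 4·(-30)·18 = 2209
D = 47² is a perfect square ⇒ form factors over ℤ ⇒ lakes

lake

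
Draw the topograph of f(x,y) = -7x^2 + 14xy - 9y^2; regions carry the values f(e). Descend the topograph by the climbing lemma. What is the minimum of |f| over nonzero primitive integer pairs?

translate: b→0 (≡-14 mod 14), so (7,-14,9)→(7,0,2)
flip: (7,0,2)→(2,0,7)
reduced (well bottom): (2,0,7) with a≤c, −a<b≤a
well minimum |f| = |-2| = 2 (negative-definite)

2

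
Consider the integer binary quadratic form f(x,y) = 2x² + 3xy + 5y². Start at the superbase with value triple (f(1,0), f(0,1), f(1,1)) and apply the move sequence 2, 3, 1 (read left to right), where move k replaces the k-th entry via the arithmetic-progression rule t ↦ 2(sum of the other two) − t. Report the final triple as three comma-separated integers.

start (2,5,10) = (f(1,0),f(0,1),f(1,1))
replace slot 2: 2·(2+10) − 5 = 19 → (2,19,10)
replace slot 3: 2·(2+19) − 10 = 32 → (2,19,32)
replace slot 1: 2·(19+32) − 2 = 100 → (100,19,32)

100,19,32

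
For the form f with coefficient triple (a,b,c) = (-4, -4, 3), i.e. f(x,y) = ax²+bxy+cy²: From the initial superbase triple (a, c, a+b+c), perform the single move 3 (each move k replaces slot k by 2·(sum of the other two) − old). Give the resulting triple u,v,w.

start (-4,3,-5) = (f(1,0),f(0,1),f(1,1))
replace slot 3: 2·((-4)+3) − (-5) = 3 → (-4,3,3)

-4,3,3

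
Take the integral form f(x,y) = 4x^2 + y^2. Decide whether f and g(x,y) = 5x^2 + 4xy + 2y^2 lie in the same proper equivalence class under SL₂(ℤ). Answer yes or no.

D₁ = -16, D₂ = -24
discriminants differ ⇒ not SL₂(ℤ)-equivalent

no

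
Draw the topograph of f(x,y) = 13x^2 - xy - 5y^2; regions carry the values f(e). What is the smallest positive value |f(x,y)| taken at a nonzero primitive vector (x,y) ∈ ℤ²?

descent: ρ → (-5,11,7)  [lands on river]
river: ρ → (7,3,-9)
river: ρ → (-9,15,1)
river: ρ → (1,15,-9)
river: ρ → (-9,3,7)
river: ρ → (7,11,-5)
river: ρ → (-5,9,9)
river: ρ → (9,9,-5)
closes: descent 1, river 8
min |a| on river = 1

1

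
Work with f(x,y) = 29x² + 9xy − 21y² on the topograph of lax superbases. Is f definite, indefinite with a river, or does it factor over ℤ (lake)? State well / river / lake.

D = b²−4ac = 9² − 4·29·(-21) = 2517
D > 0 non-square ⇒ indefinite ⇒ periodic river

river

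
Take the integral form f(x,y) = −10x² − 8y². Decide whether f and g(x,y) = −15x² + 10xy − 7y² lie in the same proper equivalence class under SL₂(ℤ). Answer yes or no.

D₁ = -320, D₂ = -320
f is negative-definite; reduce −f:
−f: flip: (10,0,8)→(8,0,10)
−f: reduced (well bottom): (8,0,10) with a≤c, −a<b≤a
flip sign back: reduced form of f is (-8,0,-10)
g is negative-definite; reduce −g:
−g: flip: (15,-10,7)→(7,10,15)
−g: translate: b→-4 (≡10 mod 14), so (7,10,15)→(7,-4,12)
−g: reduced (well bottom): (7,-4,12) with a≤c, −a<b≤a
flip sign back: reduced form of g is (-7,4,-12)
reduced forms (-8, 0, -10) vs (-7, 4, -12) ⇒ inequivalent

no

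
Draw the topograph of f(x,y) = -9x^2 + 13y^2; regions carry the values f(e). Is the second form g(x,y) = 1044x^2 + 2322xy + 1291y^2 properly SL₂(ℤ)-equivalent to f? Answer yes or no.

D₁ = 468, D₂ = 468
river cycle of f (length 6): (-9, 18, 4), (4, 14, -17), (-17, 20, 1), (1, 20, -17), (-17, 14, 4), (4, 18, -9)
river cycle of g (length 6): (-9, 18, 4), (4, 14, -17), (-17, 20, 1), (1, 20, -17), (-17, 14, 4), (4, 18, -9)
cycles coincide ⇒ equivalent

yes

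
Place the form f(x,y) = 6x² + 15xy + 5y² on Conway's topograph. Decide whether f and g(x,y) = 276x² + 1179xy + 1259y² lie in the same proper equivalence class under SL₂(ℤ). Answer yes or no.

D₁ = 105, D₂ = 105
river cycle of f (length 6): (5, 5, -4), (-4, 3, 6), (6, 9, -1), (-1, 9, 6), (6, 3, -4), (-4, 5, 5)
river cycle of g (length 6): (5, 5, -4), (-4, 3, 6), (6, 9, -1), (-1, 9, 6), (6, 3, -4), (-4, 5, 5)
cycles coincide ⇒ equivalent

yes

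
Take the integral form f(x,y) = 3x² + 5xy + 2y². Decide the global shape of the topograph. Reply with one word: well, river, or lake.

D = b²−4ac = 5² − 4·3·2 = 1
D = 1² is a perfect square ⇒ form factors over ℤ ⇒ lakes

lake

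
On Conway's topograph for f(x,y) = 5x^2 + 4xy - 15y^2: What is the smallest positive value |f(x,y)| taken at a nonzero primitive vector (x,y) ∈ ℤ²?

descent: ρ → (-15,-4,5)
descent: ρ → (5,14,-6)  [lands on river]
river: ρ → (-6,10,9)
river: ρ → (9,8,-7)
river: ρ → (-7,6,10)
river: ρ → (10,14,-3)
river: ρ → (-3,16,5)
closes: descent 2, river 6
min |a| on river = 3

3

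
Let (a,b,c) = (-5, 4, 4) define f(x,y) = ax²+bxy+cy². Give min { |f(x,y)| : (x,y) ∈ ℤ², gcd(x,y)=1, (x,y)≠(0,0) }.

river: ρ → (4,4,-5)
river: ρ → (-5,6,3)
river: ρ → (3,6,-5)
river: ρ → (-5,4,4)
closes: descent 0, river 4
min |a| on river = 3

3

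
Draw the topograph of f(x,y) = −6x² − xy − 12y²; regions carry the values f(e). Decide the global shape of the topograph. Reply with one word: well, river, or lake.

D = b²−4ac = (-1)² − 4·(-6)·(-12) = -287
D < 0 ⇒ definite ⇒ every region one sign ⇒ single well

well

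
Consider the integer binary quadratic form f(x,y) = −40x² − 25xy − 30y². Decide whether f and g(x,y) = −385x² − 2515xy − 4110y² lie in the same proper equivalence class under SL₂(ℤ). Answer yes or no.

D₁ = -4175, D₂ = -4175
f is negative-definite; reduce −f:
−f: flip: (40,25,30)→(30,-25,40)
−f: reduced (well bottom): (30,-25,40) with a≤c, −a<b≤a
flip sign back: reduced form of f is (-30,25,-40)
g is negative-definite; reduce −g:
−g: translate: b→205 (≡2515 mod 770), so (385,2515,4110)→(385,205,30)
−g: flip: (385,205,30)→(30,-205,385)
−g: translate: b→-25 (≡-205 mod 60), so (30,-205,385)→(30,-25,40)
−g: reduced (well bottom): (30,-25,40) with a≤c, −a<b≤a
flip sign back: reduced form of g is (-30,25,-40)
reduced forms (-30, 25, -40) vs (-30, 25, -40) ⇒ equivalent

yes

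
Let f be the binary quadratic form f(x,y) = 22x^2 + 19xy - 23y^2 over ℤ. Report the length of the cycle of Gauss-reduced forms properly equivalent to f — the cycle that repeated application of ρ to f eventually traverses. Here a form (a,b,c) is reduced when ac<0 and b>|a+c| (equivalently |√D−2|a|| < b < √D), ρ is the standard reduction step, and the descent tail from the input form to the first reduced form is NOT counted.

D = 2385, ⌊√D⌋ = 48
river: ρ → (-23,27,18)
river: ρ → (18,45,-5)
river: ρ → (-5,45,18)
river: ρ → (18,27,-23)
river: ρ → (-23,19,22)
river: ρ → (22,25,-20)
river: ρ → (-20,15,27)
river: ρ → (27,39,-8)
river: ρ → (-8,41,22)
river: ρ → (22,47,-2)
river: ρ → (-2,45,45)
river: ρ → (45,45,-2)
river: ρ → (-2,47,22)
river: ρ → (22,41,-8)
river: ρ → (-8,39,27)
river: ρ → (27,15,-20)
river: ρ → (-20,25,22)
river: ρ → (22,19,-23)
ρ-cycle length = 18 (tail of 0 descent steps not counted)

18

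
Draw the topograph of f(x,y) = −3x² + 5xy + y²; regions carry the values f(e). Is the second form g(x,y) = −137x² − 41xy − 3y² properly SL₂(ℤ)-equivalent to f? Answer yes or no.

D₁ = 37, D₂ = 37
river cycle of f (length 6): (1, 5, -3), (-3, 1, 3), (3, 5, -1), (-1, 5, 3), (3, 1, -3), (-3, 5, 1)
river cycle of g (length 6): (-3, 5, 1), (1, 5, -3), (-3, 1, 3), (3, 5, -1), (-1, 5, 3), (3, 1, -3)
cycles coincide ⇒ equivalent

yes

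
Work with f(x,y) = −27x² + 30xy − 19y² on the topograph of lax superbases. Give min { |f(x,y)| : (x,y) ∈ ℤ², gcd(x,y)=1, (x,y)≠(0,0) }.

translate: b→24 (≡-30 mod 54), so (27,-30,19)→(27,24,16)
flip: (27,24,16)→(16,-24,27)
translate: b→8 (≡-24 mod 32), so (16,-24,27)→(16,8,19)
reduced (well bottom): (16,8,19) with a≤c, −a<b≤a
well minimum |f| = |-16| = 16 (negative-definite)

16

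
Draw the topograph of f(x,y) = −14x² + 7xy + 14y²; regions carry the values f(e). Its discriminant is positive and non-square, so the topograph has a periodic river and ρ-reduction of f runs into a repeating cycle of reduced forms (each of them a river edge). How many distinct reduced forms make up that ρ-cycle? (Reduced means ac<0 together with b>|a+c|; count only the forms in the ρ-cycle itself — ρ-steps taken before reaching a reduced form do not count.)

D = 833, ⌊√D⌋ = 28
river: ρ → (14,21,-7)
river: ρ → (-7,21,14)
river: ρ → (14,7,-14)
river: ρ → (-14,21,7)
river: ρ → (7,21,-14)
river: ρ → (-14,7,14)
ρ-cycle length = 6 (tail of 0 descent steps not counted)

6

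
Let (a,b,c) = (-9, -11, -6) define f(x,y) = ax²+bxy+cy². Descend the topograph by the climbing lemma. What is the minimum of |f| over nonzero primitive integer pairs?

translate: b→-7 (≡11 mod 18), so (9,11,6)→(9,-7,4)
flip: (9,-7,4)→(4,7,9)
translate: b→-1 (≡7 mod 8), so (4,7,9)→(4,-1,6)
reduced (well bottom): (4,-1,6) with a≤c, −a<b≤a
well minimum |f| = |-4| = 4 (negative-definite)

4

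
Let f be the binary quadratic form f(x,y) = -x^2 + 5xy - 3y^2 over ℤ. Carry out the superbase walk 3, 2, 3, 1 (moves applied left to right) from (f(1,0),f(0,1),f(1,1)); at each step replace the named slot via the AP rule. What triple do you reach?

start (-1,-3,1) = (f(1,0),f(0,1),f(1,1))
replace slot 3: 2·((-1)+(-3)) − 1 = -9 → (-1,-3,-9)
replace slot 2: 2·((-1)+(-9)) − (-3) = -17 → (-1,-17,-9)
replace slot 3: 2·((-1)+(-17)) − (-9) = -27 → (-1,-17,-27)
replace slot 1: 2·((-17)+(-27)) − (-1) = -87 → (-87,-17,-27)

-87,-17,-27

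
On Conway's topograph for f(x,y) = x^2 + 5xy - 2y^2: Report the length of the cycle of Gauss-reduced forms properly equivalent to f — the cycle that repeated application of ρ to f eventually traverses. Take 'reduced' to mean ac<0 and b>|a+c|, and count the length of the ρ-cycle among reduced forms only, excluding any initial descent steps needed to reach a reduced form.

D = 33, ⌊√D⌋ = 5
river: ρ → (-2,3,3)
river: ρ → (3,3,-2)
river: ρ → (-2,5,1)
river: ρ → (1,5,-2)
ρ-cycle length = 4 (tail of 0 descent steps not counted)

4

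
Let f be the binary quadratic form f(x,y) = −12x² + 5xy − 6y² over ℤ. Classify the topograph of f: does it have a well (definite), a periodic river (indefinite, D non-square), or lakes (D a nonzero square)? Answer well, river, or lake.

D = b²−4ac = 5² − 4·(-12)·(-6) = -263
D < 0 ⇒ definite ⇒ every region one sign ⇒ single well

well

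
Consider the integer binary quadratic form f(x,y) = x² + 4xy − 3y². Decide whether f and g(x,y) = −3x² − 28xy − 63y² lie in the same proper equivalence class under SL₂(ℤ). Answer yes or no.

D₁ = 28, D₂ = 28
river cycle of f (length 4): (-3, 2, 2), (2, 2, -3), (-3, 4, 1), (1, 4, -3)
river cycle of g (length 4): (-3, 2, 2), (2, 2, -3), (-3, 4, 1), (1, 4, -3)
cycles coincide ⇒ equivalent

yes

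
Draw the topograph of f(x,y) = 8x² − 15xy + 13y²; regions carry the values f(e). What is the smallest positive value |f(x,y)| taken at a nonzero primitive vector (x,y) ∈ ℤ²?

translate: b→1 (≡-15 mod 16), so (8,-15,13)→(8,1,6)
flip: (8,1,6)→(6,-1,8)
reduced (well bottom): (6,-1,8) with a≤c, −a<b≤a
well minimum = a = 6

6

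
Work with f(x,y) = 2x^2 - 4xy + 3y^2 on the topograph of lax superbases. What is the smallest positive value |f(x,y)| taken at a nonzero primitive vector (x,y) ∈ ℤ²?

translate: b→0 (≡-4 mod 4), so (2,-4,3)→(2,0,1)
flip: (2,0,1)→(1,0,2)
reduced (well bottom): (1,0,2) with a≤c, −a<b≤a
well minimum = a = 1

1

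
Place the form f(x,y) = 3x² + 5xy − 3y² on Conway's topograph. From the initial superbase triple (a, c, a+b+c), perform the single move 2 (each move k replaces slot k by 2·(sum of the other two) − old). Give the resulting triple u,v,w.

start (3,-3,5) = (f(1,0),f(0,1),f(1,1))
replace slot 2: 2·(3+5) − (-3) = 19 → (3,19,5)

3,19,5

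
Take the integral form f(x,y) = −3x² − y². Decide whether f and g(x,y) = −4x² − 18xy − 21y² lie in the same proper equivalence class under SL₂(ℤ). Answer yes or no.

D₁ = -12, D₂ = -12
f is negative-definite; reduce −f:
−f: flip: (3,0,1)→(1,0,3)
−f: reduced (well bottom): (1,0,3) with a≤c, −a<b≤a
flip sign back: reduced form of f is (-1,0,-3)
g is negative-definite; reduce −g:
−g: translate: b→2 (≡18 mod 8), so (4,18,21)→(4,2,1)
−g: flip: (4,2,1)→(1,-2,4)
−g: translate: b→0 (≡-2 mod 2), so (1,-2,4)→(1,0,3)
−g: reduced (well bottom): (1,0,3) with a≤c, −a<b≤a
flip sign back: reduced form of g is (-1,0,-3)
reduced forms (-1, 0, -3) vs (-1, 0, -3) ⇒ equivalent

yes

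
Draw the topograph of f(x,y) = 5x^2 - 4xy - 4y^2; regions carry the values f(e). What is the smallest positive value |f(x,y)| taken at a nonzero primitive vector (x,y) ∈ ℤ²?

descent: ρ → (-4,4,5)  [lands on river]
river: ρ → (5,6,-3)
river: ρ → (-3,6,5)
river: ρ → (5,4,-4)
closes: descent 1, river 4
min |a| on river = 3

3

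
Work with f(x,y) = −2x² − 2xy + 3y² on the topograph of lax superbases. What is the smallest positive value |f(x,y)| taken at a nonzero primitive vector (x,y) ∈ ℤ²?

descent: ρ → (3,2,-2)  [lands on river]
river: ρ → (-2,2,3)
river: ρ → (3,4,-1)
river: ρ → (-1,4,3)
closes: descent 1, river 4
min |a| on river = 1

1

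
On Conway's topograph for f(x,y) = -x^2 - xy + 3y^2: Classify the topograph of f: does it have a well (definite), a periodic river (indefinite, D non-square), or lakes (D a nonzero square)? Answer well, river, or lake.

D = b²−4ac = (-1)² − 4·(-1)·3 = 13
D > 0 non-square ⇒ indefinite ⇒ periodic river

river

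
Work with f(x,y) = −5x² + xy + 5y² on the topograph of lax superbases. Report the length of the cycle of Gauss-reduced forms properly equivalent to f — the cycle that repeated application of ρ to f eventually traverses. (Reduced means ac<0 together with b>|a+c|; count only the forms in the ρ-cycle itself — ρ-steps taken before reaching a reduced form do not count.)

D = 101, ⌊√D⌋ = 10
river: ρ → (5,9,-1)
river: ρ → (-1,9,5)
river: ρ → (5,1,-5)
river: ρ → (-5,9,1)
river: ρ → (1,9,-5)
river: ρ → (-5,1,5)
ρ-cycle length = 6 (tail of 0 descent steps not counted)

6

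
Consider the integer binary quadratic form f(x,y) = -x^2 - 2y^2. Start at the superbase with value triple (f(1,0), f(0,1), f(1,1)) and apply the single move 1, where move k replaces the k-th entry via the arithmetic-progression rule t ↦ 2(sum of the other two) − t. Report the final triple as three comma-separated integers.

start (-1,-2,-3) = (f(1,0),f(0,1),f(1,1))
replace slot 1: 2·((-2)+(-3)) − (-1) = -9 → (-9,-2,-3)

-9,-2,-3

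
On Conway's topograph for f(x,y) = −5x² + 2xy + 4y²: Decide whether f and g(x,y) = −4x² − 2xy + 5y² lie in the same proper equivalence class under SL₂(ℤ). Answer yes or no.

D₁ = 84, D₂ = 84
river cycle of f (length 6): (4, 6, -3), (-3, 6, 4), (4, 2, -5), (-5, 8, 1), (1, 8, -5), (-5, 2, 4)
river cycle of g (length 6): (5, 2, -4), (-4, 6, 3), (3, 6, -4), (-4, 2, 5), (5, 8, -1), (-1, 8, 5)
cycles differ ⇒ inequivalent

no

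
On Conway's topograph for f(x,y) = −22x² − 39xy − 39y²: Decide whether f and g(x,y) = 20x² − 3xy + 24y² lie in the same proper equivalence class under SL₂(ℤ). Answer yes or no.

D₁ = -1911, D₂ = -1911
f is negative-definite; reduce −f:
−f: translate: b→-5 (≡39 mod 44), so (22,39,39)→(22,-5,22)
−f: flip: (22,-5,22)→(22,5,22)
−f: reduced (well bottom): (22,5,22) with a≤c, −a<b≤a
flip sign back: reduced form of f is (-22,-5,-22)
g: reduced (well bottom): (20,-3,24) with a≤c, −a<b≤a
reduced forms (-22, -5, -22) vs (20, -3, 24) ⇒ inequivalent

no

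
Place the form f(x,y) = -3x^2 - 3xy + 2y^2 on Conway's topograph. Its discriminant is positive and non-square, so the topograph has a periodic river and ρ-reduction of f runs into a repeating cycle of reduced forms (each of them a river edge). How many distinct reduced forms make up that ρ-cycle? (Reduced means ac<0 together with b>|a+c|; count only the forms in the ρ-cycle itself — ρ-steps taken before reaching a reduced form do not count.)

D = 33, ⌊√D⌋ = 5
descent: ρ → (2,3,-3)  [lands on river]
river: ρ → (-3,3,2)
river: ρ → (2,5,-1)
river: ρ → (-1,5,2)
ρ-cycle length = 4 (tail of 1 descent step not counted)

4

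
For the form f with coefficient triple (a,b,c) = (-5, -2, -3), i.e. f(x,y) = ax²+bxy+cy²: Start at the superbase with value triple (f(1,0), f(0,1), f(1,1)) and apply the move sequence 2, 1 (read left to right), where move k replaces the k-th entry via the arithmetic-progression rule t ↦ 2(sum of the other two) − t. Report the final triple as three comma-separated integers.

start (-5,-3,-10) = (f(1,0),f(0,1),f(1,1))
replace slot 2: 2·((-5)+(-10)) − (-3) = -27 → (-5,-27,-10)
replace slot 1: 2·((-27)+(-10)) − (-5) = -69 → (-69,-27,-10)

-69,-27,-10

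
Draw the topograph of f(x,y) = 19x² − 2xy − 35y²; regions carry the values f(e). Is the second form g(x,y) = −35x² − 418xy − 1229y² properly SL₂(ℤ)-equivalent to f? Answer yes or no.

D₁ = 2664, D₂ = 2664
river cycle of f (length 16): (19, 36, -18), (-18, 36, 19), (19, 40, -14), (-14, 44, 13), (13, 34, -29), (-29, 24, 18), (18, 48, -5), (-5, 42, 45), (45, 48, -2), (-2, 48, 45), … (6 more)
river cycle of g (length 16): (19, 36, -18), (-18, 36, 19), (19, 40, -14), (-14, 44, 13), (13, 34, -29), (-29, 24, 18), (18, 48, -5), (-5, 42, 45), (45, 48, -2), (-2, 48, 45), … (6 more)
cycles coincide ⇒ equivalent

yes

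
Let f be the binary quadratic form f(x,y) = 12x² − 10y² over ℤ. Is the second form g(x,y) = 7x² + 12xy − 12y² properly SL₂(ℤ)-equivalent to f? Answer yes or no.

D₁ = 480, D₂ = 480
river cycle of f (length 2): (-10, 20, 2), (2, 20, -10)
river cycle of g (length 4): (-12, 12, 7), (7, 16, -8), (-8, 16, 7), (7, 12, -12)
cycles differ ⇒ inequivalent

no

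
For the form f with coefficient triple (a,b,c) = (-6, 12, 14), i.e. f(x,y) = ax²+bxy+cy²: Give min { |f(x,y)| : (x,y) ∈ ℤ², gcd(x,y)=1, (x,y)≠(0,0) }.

river: ρ → (14,16,-4)
river: ρ → (-4,16,14)
river: ρ → (14,12,-6)
river: ρ → (-6,12,14)
closes: descent 0, river 4
min |a| on river = 4

4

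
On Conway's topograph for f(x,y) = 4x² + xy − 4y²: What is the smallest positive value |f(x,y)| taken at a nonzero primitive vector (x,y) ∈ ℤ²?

river: ρ → (-4,7,1)
river: ρ → (1,7,-4)
river: ρ → (-4,1,4)
river: ρ → (4,7,-1)
river: ρ → (-1,7,4)
river: ρ → (4,1,-4)
closes: descent 0, river 6
min |a| on river = 1

1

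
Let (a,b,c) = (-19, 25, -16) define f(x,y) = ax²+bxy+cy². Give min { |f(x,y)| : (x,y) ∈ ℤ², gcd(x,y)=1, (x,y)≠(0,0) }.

translate: b→13 (≡-25 mod 38), so (19,-25,16)→(19,13,10)
flip: (19,13,10)→(10,-13,19)
translate: b→7 (≡-13 mod 20), so (10,-13,19)→(10,7,16)
reduced (well bottom): (10,7,16) with a≤c, −a<b≤a
well minimum |f| = |-10| = 10 (negative-definite)

10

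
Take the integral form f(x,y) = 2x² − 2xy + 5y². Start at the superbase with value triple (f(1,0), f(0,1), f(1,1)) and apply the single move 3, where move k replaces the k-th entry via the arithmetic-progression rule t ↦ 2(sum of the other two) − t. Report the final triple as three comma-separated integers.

start (2,5,5) = (f(1,0),f(0,1),f(1,1))
replace slot 3: 2·(2+5) − 5 = 9 → (2,5,9)

2,5,9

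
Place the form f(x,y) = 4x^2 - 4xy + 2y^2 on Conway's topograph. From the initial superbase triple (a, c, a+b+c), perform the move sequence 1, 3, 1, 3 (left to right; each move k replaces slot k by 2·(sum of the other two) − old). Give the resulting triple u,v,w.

start (4,2,2) = (f(1,0),f(0,1),f(1,1))
replace slot 1: 2·(2+2) − 4 = 4 → (4,2,2)
replace slot 3: 2·(4+2) − 2 = 10 → (4,2,10)
replace slot 1: 2·(2+10) − 4 = 20 → (20,2,10)
replace slot 3: 2·(20+2) − 10 = 34 → (20,2,34)

20,2,34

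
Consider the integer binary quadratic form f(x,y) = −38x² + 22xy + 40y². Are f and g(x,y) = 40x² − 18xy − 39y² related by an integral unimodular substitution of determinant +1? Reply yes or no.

D₁ = 6564, D₂ = 6564
river cycle of f (length 10): (40, 58, -20), (-20, 62, 34), (34, 74, -8), (-8, 70, 52), (52, 34, -26), (-26, 70, 16), (16, 58, -50), (-50, 42, 24), (24, 54, -38), (-38, 22, 40)
river cycle of g (length 10): (-39, 18, 40), (40, 62, -17), (-17, 74, 16), (16, 54, -57), (-57, 60, 13), (13, 70, -32), (-32, 58, 25), (25, 42, -48), (-48, 54, 19), (19, 60, -39)
cycles differ ⇒ inequivalent

no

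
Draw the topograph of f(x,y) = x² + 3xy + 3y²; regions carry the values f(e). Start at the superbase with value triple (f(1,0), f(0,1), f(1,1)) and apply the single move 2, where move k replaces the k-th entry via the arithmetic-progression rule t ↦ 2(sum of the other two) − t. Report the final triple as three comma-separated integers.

start (1,3,7) = (f(1,0),f(0,1),f(1,1))
replace slot 2: 2·(1+7) − 3 = 13 → (1,13,7)

1,13,7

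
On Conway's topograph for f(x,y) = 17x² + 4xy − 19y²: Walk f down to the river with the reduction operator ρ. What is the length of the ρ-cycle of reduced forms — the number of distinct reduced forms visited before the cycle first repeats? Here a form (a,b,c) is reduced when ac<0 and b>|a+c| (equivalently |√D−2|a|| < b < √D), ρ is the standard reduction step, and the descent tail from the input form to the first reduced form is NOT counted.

D = 1308, ⌊√D⌋ = 36
river: ρ → (-19,34,2)
river: ρ → (2,34,-19)
river: ρ → (-19,4,17)
river: ρ → (17,30,-6)
river: ρ → (-6,30,17)
river: ρ → (17,4,-19)
ρ-cycle length = 6 (tail of 0 descent steps not counted)

6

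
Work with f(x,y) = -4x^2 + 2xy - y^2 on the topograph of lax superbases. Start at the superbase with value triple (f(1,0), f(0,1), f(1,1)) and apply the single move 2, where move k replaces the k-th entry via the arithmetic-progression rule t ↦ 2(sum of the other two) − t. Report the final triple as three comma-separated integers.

start (-4,-1,-3) = (f(1,0),f(0,1),f(1,1))
replace slot 2: 2·((-4)+(-3)) − (-1) = -13 → (-4,-13,-3)

-4,-13,-3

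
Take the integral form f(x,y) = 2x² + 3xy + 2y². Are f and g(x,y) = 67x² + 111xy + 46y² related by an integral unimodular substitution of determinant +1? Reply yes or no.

D₁ = -7, D₂ = -7
f: translate: b→-1 (≡3 mod 4), so (2,3,2)→(2,-1,1)
f: flip: (2,-1,1)→(1,1,2)
f: reduced (well bottom): (1,1,2) with a≤c, −a<b≤a
g: translate: b→-23 (≡111 mod 134), so (67,111,46)→(67,-23,2)
g: flip: (67,-23,2)→(2,23,67)
g: translate: b→-1 (≡23 mod 4), so (2,23,67)→(2,-1,1)
g: flip: (2,-1,1)→(1,1,2)
g: reduced (well bottom): (1,1,2) with a≤c, −a<b≤a
reduced forms (1, 1, 2) vs (1, 1, 2) ⇒ equivalent

yes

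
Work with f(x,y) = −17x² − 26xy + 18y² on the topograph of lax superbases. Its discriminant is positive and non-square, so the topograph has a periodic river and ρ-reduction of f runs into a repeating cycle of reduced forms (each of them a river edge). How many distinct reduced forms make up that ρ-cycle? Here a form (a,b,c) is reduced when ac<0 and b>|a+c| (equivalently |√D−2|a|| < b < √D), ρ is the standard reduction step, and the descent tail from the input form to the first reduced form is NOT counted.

D = 1900, ⌊√D⌋ = 43
descent: ρ → (18,26,-17)  [lands on river]
river: ρ → (-17,42,2)
river: ρ → (2,42,-17)
river: ρ → (-17,26,18)
river: ρ → (18,10,-25)
river: ρ → (-25,40,3)
river: ρ → (3,38,-38)
river: ρ → (-38,38,3)
river: ρ → (3,40,-25)
river: ρ → (-25,10,18)
ρ-cycle length = 10 (tail of 1 descent step not counted)

10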